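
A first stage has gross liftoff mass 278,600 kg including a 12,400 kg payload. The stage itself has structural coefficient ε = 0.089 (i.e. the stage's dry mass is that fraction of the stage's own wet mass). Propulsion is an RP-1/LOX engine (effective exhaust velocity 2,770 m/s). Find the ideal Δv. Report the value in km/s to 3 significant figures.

Δv ≈ 5.66 km/s

Stage wet mass = m₀ − payload = 278,600 − 12,400 = 266,200 kg.
Stage dry mass = ε × stage wet mass = 0.089 × 266,200 = 23,691.8 kg.
Burnout mass m_f = stage dry + payload = 23,691.8 + 12,400 = 36,091.8 kg.
By the Tsiolkovsky rocket equation, Δv = v_e · ln(278,600/36,091.8) = 2770.0 × ln(7.719) = 2770.0 × 2.0437 ≈ 5661 m/s.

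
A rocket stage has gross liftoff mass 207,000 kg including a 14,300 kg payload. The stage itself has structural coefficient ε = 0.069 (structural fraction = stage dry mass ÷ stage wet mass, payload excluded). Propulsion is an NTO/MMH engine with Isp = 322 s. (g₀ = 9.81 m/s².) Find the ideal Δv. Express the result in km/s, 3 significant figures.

Δv ≈ 6.37 km/s

Stage wet mass = m₀ − payload = 207,000 − 14,300 = 192,700 kg.
Stage dry mass = ε × stage wet mass = 0.069 × 192,700 = 13,296.3 kg.
Burnout mass m_f = stage dry + payload = 13,296.3 + 14,300 = 27,596.3 kg.
v_e = Isp · g₀ = 322 × 9.81 = 3158.8 m/s.
Δv = v_e · ln(207,000/27,596.3) = 3158.8 × ln(7.501) = 3158.8 × 2.0150 ≈ 6365 m/s.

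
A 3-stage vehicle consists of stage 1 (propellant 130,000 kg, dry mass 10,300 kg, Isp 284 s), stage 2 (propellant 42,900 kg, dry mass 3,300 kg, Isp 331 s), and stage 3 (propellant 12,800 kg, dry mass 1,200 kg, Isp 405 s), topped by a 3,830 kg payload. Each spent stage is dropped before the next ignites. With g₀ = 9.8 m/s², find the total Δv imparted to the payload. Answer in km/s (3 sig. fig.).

Ignition mass of stage 1 = 130,000+10,300 + 42,900+3,300 + 12,800+1,200 + 3,830 = 204,330 kg.
Stage 1: m₀ = 204,330 kg, m_f = 204,330 − 130,000 = 74,330 kg; Δv = 284×9.8×ln(2.749) = 2783.2×1.0112 ≈ 2814 m/s.
Stage 2: m₀ = 64,030 kg, m_f = 64,030 − 42,900 = 21,130 kg; Δv = 331×9.8×ln(3.03) = 3243.8×1.1087 ≈ 3596 m/s.
Stage 3: m₀ = 17,830 kg, m_f = 17,830 − 12,800 = 5,030 kg; Δv = 405×9.8×ln(3.545) = 3969.0×1.2655 ≈ 5023 m/s.
Total Δv = 2814 + 3596 + 5023 = 11433 m/s.

Δv ≈ 11.4 km/s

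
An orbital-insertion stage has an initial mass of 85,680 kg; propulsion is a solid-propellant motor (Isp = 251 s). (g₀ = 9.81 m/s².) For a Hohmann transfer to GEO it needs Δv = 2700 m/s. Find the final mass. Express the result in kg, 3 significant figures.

v_e = Isp · g₀ = 251 × 9.81 = 2462.3 m/s.
m₀/m_f = exp(Δv / v_e) = exp(2700 / 2462.3) = exp(1.0965) = 2.9938.
m_f = m₀ / 2.9938 = 85,680 / 2.9938 = 28,619.1 kg.

final mass ≈ 28600 kg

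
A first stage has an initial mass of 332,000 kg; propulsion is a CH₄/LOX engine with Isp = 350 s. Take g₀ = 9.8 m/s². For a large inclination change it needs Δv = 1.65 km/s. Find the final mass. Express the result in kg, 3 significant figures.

final mass ≈ 205000 kg

v_e = Isp · g₀ = 350 × 9.8 = 3430.0 m/s.
From the ideal rocket equation, m₀/m_f = exp(Δv / v_e) = exp(1650 / 3430.0) = exp(0.4810) = 1.6178.
m_f = m₀ / 1.6178 = 332,000 / 1.6178 = 205,217 kg.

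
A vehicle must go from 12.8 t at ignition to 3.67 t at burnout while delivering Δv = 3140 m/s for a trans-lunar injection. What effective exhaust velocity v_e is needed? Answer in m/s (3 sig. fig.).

ln(m₀/m_f) = ln(12800/3670) = ln(3.488) = 1.2493.
Using Δv = v_e ln(m₀/m_f): v_e = Δv / ln(m₀/m_f) = 3140 / 1.2493 = 2513.5 m/s.

v_e ≈ 2510 m/s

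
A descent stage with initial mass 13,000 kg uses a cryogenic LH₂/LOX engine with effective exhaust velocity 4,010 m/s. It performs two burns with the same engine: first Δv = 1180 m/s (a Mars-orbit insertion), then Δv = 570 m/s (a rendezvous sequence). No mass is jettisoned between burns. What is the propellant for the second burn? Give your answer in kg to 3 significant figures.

propellant for the second burn ≈ 1280 kg

After the first burn: m = 13000 × exp(−1180/4010.0) = 13000 × 0.74508 = 9,686.04 kg.
After the second burn: m = 9,686.04 × exp(−570/4010.0) = 9,686.04 × 0.86750 = 8,402.64 kg.
Second-burn propellant = 9,686.04 − 8,402.64 = 1,283.4 kg.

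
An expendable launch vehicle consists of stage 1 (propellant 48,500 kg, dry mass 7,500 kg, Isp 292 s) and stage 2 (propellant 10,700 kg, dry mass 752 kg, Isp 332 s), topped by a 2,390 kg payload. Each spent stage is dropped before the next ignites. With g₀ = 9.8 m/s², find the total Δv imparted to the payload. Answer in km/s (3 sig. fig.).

Ignition mass of stage 1 = 48,500+7,500 + 10,700+752 + 2,390 = 69,842 kg.
Stage 1: m₀ = 69,842 kg, m_f = 69,842 − 48,500 = 21,342 kg; Δv = 292×9.8×ln(3.273) = 2861.6×1.1856 ≈ 3393 m/s.
Stage 2: m₀ = 13,842 kg, m_f = 13,842 − 10,700 = 3,142 kg; Δv = 332×9.8×ln(4.405) = 3253.6×1.4828 ≈ 4825 m/s.
Total Δv = 3393 + 4825 = 8218 m/s.

Δv ≈ 8.22 km/s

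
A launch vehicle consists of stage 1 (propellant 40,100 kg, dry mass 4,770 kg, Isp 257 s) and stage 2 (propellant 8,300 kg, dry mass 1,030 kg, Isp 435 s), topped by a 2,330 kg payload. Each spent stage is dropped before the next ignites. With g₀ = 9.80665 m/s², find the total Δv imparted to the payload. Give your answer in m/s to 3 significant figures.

Δv ≈ 8420 m/s

Ignition mass of stage 1 = 40,100+4,770 + 8,300+1,030 + 2,330 = 56,530 kg.
Stage 1: m₀ = 56,530 kg, m_f = 56,530 − 40,100 = 16,430 kg; Δv = 257×9.80665×ln(3.441) = 2520.3×1.2357 ≈ 3114 m/s.
Stage 2: m₀ = 11,660 kg, m_f = 11,660 − 8,300 = 3,360 kg; Δv = 435×9.80665×ln(3.47) = 4265.9×1.2442 ≈ 5308 m/s.
Total Δv = 3114 + 5308 = 8422 m/s.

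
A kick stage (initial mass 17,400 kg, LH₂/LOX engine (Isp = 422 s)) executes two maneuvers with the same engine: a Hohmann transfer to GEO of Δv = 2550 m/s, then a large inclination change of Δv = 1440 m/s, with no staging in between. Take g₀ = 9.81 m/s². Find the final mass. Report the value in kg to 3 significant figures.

v_e = Isp · g₀ = 422 × 9.81 = 4139.8 m/s.
After the first burn: m = 17400 × exp(−2550/4139.8) = 17400 × 0.54012 = 9,398.09 kg.
After the second burn: m = 9,398.09 × exp(−1440/4139.8) = 9,398.09 × 0.70621 = 6,637.03 kg.

final mass ≈ 6640 kg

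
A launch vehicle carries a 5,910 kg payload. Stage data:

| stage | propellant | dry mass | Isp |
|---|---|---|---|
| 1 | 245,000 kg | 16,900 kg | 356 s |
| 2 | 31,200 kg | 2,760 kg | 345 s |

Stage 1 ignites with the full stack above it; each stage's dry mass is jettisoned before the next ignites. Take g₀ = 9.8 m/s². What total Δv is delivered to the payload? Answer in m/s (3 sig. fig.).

Ignition mass of stage 1 = 245,000+16,900 + 31,200+2,760 + 5,910 = 301,770 kg.
Stage 1: m₀ = 301,770 kg, m_f = 301,770 − 245,000 = 56,770 kg; Δv = 356×9.8×ln(5.316) = 3488.8×1.6707 ≈ 5829 m/s.
Stage 2: m₀ = 39,870 kg, m_f = 39,870 − 31,200 = 8,670 kg; Δv = 345×9.8×ln(4.599) = 3381.0×1.5258 ≈ 5159 m/s.
Total Δv = 5829 + 5159 = 10988 m/s.

Δv ≈ 11000 m/s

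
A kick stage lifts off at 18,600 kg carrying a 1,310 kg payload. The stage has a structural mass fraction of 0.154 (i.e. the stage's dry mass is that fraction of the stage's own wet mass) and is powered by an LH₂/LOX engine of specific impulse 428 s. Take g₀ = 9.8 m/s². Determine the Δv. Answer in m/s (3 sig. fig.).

Stage wet mass = m₀ − payload = 18,600 − 1,310 = 17,290 kg.
Stage dry mass = ε × stage wet mass = 0.154 × 17,290 = 2,662.66 kg.
Burnout mass m_f = stage dry + payload = 2,662.66 + 1,310 = 3,972.66 kg.
v_e = Isp · g₀ = 428 × 9.8 = 4194.4 m/s.
From the ideal rocket equation, Δv = v_e · ln(18,600/3,972.66) = 4194.4 × ln(4.682) = 4194.4 × 1.5437 ≈ 6475 m/s.

Δv ≈ 6480 m/s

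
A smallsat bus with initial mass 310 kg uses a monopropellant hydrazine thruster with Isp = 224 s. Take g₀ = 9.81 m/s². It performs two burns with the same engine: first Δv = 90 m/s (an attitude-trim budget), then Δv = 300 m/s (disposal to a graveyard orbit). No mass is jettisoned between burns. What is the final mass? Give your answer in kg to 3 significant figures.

v_e = Isp · g₀ = 224 × 9.81 = 2197.4 m/s.
After the first burn: m = 310 × exp(−90/2197.4) = 310 × 0.95987 = 297.56 kg.
After the second burn: m = 297.56 × exp(−300/2197.4) = 297.56 × 0.87239 = 259.588 kg.

final mass ≈ 260 kg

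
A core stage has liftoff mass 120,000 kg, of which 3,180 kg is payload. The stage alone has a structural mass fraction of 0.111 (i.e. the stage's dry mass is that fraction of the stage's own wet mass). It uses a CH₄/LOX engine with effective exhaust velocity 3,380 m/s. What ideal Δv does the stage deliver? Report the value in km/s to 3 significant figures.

Stage wet mass = m₀ − payload = 120,000 − 3,180 = 116,820 kg.
Stage dry mass = ε × stage wet mass = 0.111 × 116,820 = 12,967 kg.
Burnout mass m_f = stage dry + payload = 12,967 + 3,180 = 16,147 kg.
Using Δv = v_e ln(m₀/m_f): Δv = v_e · ln(120,000/16,147) = 3380.0 × ln(7.432) = 3380.0 × 2.0058 ≈ 6779 m/s.

Δv ≈ 6.78 km/s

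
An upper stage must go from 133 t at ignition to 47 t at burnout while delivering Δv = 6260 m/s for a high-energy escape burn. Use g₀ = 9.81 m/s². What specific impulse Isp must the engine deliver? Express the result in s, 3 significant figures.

ln(m₀/m_f) = ln(133000/47000) = ln(2.83) = 1.0402.
Using Δv = v_e ln(m₀/m_f): v_e = Δv / ln(m₀/m_f) = 6260 / 1.0402 = 6018.1 m/s.
Isp = v_e / g₀ = 6018.1 / 9.81 = 613.5 s.

Isp ≈ 613 s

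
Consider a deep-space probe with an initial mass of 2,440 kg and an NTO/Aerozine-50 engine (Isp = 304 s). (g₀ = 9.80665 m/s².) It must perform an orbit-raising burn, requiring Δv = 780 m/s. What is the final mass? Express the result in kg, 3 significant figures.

final mass ≈ 1880 kg

v_e = Isp · g₀ = 304 × 9.80665 = 2981.2 m/s.
From the ideal rocket equation, m₀/m_f = exp(Δv / v_e) = exp(780 / 2981.2) = exp(0.2616) = 1.2991.
m_f = m₀ / 1.2991 = 2,440 / 1.2991 = 1,878.22 kg.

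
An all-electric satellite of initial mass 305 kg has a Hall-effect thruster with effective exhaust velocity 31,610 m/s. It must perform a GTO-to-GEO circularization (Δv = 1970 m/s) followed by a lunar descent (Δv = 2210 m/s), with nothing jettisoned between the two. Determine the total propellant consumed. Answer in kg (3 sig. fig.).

After the first burn: m = 305 × exp(−1970/31610.0) = 305 × 0.93958 = 286.572 kg.
After the second burn: m = 286.572 × exp(−2210/31610.0) = 286.572 × 0.93247 = 267.22 kg.
Total propellant = m₀ − m_final = 305 − 267.22 = 37.78 kg.

total propellant consumed ≈ 37.8 kg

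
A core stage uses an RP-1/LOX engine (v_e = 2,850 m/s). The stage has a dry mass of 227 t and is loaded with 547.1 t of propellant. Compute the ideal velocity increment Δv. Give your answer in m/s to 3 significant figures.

m₀ = m_dry + m_prop = 227 + 547.1 = 774.1 t.
By the Tsiolkovsky rocket equation, Δv = v_e · ln(m₀/m_f) = 2850.0 × ln(3.41) = 2850.0 × 1.2268 ≈ 3496.2 m/s.

Δv ≈ 3500 m/s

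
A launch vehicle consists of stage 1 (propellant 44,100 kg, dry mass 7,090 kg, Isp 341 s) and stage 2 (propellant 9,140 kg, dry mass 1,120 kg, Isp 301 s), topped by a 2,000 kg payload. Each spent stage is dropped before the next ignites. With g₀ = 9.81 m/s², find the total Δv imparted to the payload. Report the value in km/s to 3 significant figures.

Ignition mass of stage 1 = 44,100+7,090 + 9,140+1,120 + 2,000 = 63,450 kg.
Stage 1: m₀ = 63,450 kg, m_f = 63,450 − 44,100 = 19,350 kg; Δv = 341×9.81×ln(3.279) = 3345.2×1.1876 ≈ 3973 m/s.
Stage 2: m₀ = 12,260 kg, m_f = 12,260 − 9,140 = 3,120 kg; Δv = 301×9.81×ln(3.929) = 2952.8×1.3685 ≈ 4041 m/s.
Total Δv = 3973 + 4041 = 8014 m/s.

Δv ≈ 8.01 km/s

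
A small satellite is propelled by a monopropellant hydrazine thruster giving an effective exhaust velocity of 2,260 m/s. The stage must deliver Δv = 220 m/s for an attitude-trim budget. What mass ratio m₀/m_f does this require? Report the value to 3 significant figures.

m₀/m_f = exp(Δv / v_e) = exp(220 / 2260.0) = exp(0.0973) = 1.1022.

mass ratio ≈ 1.10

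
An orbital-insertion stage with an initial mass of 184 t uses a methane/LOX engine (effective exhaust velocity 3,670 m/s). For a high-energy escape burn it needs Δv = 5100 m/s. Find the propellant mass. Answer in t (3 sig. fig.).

propellant mass ≈ 138 t

m₀/m_f = exp(Δv / v_e) = exp(5100 / 3670.0) = exp(1.3896) = 4.0134.
m_f = 184 / 4.0134 = 45.8464 t, so propellant = m₀ − m_f = 184 − 45.8464 = 138.1536 t.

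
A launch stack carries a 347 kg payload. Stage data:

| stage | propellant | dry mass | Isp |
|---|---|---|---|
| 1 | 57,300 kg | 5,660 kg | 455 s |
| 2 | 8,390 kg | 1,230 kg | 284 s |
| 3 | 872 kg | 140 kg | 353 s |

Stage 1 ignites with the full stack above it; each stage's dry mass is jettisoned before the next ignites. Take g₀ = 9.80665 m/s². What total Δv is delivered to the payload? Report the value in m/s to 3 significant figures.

Ignition mass of stage 1 = 57,300+5,660 + 8,390+1,230 + 872+140 + 347 = 73,939 kg.
Stage 1: m₀ = 73,939 kg, m_f = 73,939 − 57,300 = 16,639 kg; Δv = 455×9.80665×ln(4.444) = 4462.0×1.4915 ≈ 6655 m/s.
Stage 2: m₀ = 10,979 kg, m_f = 10,979 − 8,390 = 2,589 kg; Δv = 284×9.80665×ln(4.241) = 2785.1×1.4447 ≈ 4024 m/s.
Stage 3: m₀ = 1,359 kg, m_f = 1,359 − 872 = 487 kg; Δv = 353×9.80665×ln(2.791) = 3461.7×1.0262 ≈ 3553 m/s.
Total Δv = 6655 + 4024 + 3553 = 14232 m/s.

Δv ≈ 14200 m/s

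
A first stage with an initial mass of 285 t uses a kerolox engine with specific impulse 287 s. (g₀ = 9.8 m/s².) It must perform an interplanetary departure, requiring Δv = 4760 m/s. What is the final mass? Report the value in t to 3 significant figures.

v_e = Isp · g₀ = 287 × 9.8 = 2812.6 m/s.
m₀/m_f = exp(Δv / v_e) = exp(4760 / 2812.6) = exp(1.6924) = 5.4324.
m_f = m₀ / 5.4324 = 285 / 5.4324 = 52.463 t.

final mass ≈ 52.5 t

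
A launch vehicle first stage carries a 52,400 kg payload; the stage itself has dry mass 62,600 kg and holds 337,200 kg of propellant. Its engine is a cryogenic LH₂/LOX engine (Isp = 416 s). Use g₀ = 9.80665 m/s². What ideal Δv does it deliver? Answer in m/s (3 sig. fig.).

Δv ≈ 5590 m/s

v_e = Isp · g₀ = 416 × 9.80665 = 4079.6 m/s.
m₀ = payload + dry + propellant = 52,400 + 62,600 + 337,200 = 452,200 kg.
m_f = payload + dry = 52,400 + 62,600 = 115,000 kg.
Δv = v_e · ln(m₀/m_f) = 4079.6 × ln(3.932) = 4079.6 × 1.3692 ≈ 5585.7 m/s.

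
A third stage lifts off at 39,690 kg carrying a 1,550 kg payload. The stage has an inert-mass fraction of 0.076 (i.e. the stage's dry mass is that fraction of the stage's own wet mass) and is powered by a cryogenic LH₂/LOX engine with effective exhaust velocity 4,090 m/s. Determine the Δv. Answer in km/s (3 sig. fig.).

Stage wet mass = m₀ − payload = 39,690 − 1,550 = 38,140 kg.
Stage dry mass = ε × stage wet mass = 0.076 × 38,140 = 2,898.64 kg.
Burnout mass m_f = stage dry + payload = 2,898.64 + 1,550 = 4,448.64 kg.
Rocket equation: Δv = v_e · ln(39,690/4,448.64) = 4090.0 × ln(8.922) = 4090.0 × 2.1885 ≈ 8951 m/s.

Δv ≈ 8.95 km/s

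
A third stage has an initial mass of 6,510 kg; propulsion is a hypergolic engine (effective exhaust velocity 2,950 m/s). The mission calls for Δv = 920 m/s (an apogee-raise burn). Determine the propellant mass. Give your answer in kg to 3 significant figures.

Using Δv = v_e ln(m₀/m_f): m₀/m_f = exp(Δv / v_e) = exp(920 / 2950.0) = exp(0.3119) = 1.3660.
m_f = 6,510 / 1.3660 = 4,765.74 kg, so propellant = m₀ − m_f = 6,510 − 4,765.74 = 1,744.26 kg.

propellant mass ≈ 1740 kg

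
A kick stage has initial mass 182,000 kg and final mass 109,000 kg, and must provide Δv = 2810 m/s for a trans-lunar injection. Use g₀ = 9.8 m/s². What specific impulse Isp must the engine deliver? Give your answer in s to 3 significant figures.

Isp ≈ 559 s

ln(m₀/m_f) = ln(182000/109000) = ln(1.67) = 0.5127.
Rocket equation: v_e = Δv / ln(m₀/m_f) = 2810 / 0.5127 = 5481.2 m/s.
Isp = v_e / g₀ = 5481.2 / 9.8 = 559.3 s.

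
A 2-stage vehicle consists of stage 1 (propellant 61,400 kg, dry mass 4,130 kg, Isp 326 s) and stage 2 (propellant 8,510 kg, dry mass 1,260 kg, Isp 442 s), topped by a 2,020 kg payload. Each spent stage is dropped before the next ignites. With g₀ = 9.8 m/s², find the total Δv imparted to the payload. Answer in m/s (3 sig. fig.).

Δv ≈ 10600 m/s

Ignition mass of stage 1 = 61,400+4,130 + 8,510+1,260 + 2,020 = 77,320 kg.
Stage 1: m₀ = 77,320 kg, m_f = 77,320 − 61,400 = 15,920 kg; Δv = 326×9.8×ln(4.857) = 3194.8×1.5804 ≈ 5049 m/s.
Stage 2: m₀ = 11,790 kg, m_f = 11,790 − 8,510 = 3,280 kg; Δv = 442×9.8×ln(3.595) = 4331.6×1.2794 ≈ 5542 m/s.
Total Δv = 5049 + 5542 = 10591 m/s.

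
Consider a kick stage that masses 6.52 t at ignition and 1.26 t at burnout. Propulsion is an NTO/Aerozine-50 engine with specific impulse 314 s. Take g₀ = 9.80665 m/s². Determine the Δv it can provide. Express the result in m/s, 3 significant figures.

Δv ≈ 5060 m/s

v_e = Isp · g₀ = 314 × 9.80665 = 3079.3 m/s.
Δv = v_e · ln(m₀/m_f) = 3079.3 × ln(5.175) = 3079.3 × 1.6438 ≈ 5061.6 m/s.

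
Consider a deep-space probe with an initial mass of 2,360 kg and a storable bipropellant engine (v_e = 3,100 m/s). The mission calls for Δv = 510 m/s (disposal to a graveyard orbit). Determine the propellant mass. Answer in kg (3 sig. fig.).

propellant mass ≈ 358 kg

Rocket equation: m₀/m_f = exp(Δv / v_e) = exp(510 / 3100.0) = exp(0.1645) = 1.1788.
m_f = 2,360 / 1.1788 = 2,002.04 kg, so propellant = m₀ − m_f = 2,360 − 2,002.04 = 357.96 kg.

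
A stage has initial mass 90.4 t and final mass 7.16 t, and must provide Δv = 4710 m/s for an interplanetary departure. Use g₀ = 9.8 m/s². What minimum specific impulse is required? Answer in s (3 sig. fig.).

Isp ≈ 190 s

ln(m₀/m_f) = ln(90400/7160) = ln(12.63) = 2.5357.
v_e = Δv / ln(m₀/m_f) = 4710 / 2.5357 = 1857.5 m/s.
Isp = v_e / g₀ = 1857.5 / 9.8 = 189.5 s.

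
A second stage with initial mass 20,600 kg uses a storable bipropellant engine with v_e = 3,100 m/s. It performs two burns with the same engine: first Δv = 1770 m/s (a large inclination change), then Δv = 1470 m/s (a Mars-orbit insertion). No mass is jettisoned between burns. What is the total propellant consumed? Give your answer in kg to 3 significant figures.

total propellant consumed ≈ 13400 kg

After the first burn: m = 20600 × exp(−1770/3100.0) = 20600 × 0.56498 = 11,638.6 kg.
After the second burn: m = 11,638.6 × exp(−1470/3100.0) = 11,638.6 × 0.62239 = 7,243.75 kg.
Total propellant = m₀ − m_final = 20600 − 7,243.75 = 13,356.25 kg.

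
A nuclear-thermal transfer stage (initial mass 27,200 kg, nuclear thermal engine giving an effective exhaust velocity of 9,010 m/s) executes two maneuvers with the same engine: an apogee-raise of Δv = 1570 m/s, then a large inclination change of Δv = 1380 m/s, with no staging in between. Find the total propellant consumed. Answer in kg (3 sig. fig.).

total propellant consumed ≈ 7590 kg

After the first burn: m = 27200 × exp(−1570/9010.0) = 27200 × 0.84009 = 22,850.4 kg.
After the second burn: m = 22,850.4 × exp(−1380/9010.0) = 22,850.4 × 0.85799 = 19,605.4 kg.
Total propellant = m₀ − m_final = 27200 − 19,605.4 = 7,594.6 kg.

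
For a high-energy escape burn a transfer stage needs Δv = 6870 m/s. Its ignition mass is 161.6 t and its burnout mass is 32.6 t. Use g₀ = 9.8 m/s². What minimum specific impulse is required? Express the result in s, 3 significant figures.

Isp ≈ 438 s

ln(m₀/m_f) = ln(161600/32600) = ln(4.957) = 1.6008.
Rocket equation: v_e = Δv / ln(m₀/m_f) = 6870 / 1.6008 = 4291.6 m/s.
Isp = v_e / g₀ = 4291.6 / 9.8 = 437.9 s.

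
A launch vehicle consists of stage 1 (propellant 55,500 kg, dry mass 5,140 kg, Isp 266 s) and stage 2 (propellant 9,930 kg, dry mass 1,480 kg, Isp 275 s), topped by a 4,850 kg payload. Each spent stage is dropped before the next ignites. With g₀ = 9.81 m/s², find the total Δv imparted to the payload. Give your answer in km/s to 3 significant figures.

Δv ≈ 5.88 km/s

Ignition mass of stage 1 = 55,500+5,140 + 9,930+1,480 + 4,850 = 76,900 kg.
Stage 1: m₀ = 76,900 kg, m_f = 76,900 − 55,500 = 21,400 kg; Δv = 266×9.81×ln(3.593) = 2609.5×1.2791 ≈ 3338 m/s.
Stage 2: m₀ = 16,260 kg, m_f = 16,260 − 9,930 = 6,330 kg; Δv = 275×9.81×ln(2.569) = 2697.8×0.9434 ≈ 2545 m/s.
Total Δv = 3338 + 2545 = 5883 m/s.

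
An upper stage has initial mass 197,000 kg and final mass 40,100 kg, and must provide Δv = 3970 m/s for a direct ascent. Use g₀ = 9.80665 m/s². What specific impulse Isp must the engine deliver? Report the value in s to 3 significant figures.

Isp ≈ 254 s

ln(m₀/m_f) = ln(197000/40100) = ln(4.913) = 1.5918.
Rocket equation: v_e = Δv / ln(m₀/m_f) = 3970 / 1.5918 = 2494.0 m/s.
Isp = v_e / g₀ = 2494.0 / 9.80665 = 254.3 s.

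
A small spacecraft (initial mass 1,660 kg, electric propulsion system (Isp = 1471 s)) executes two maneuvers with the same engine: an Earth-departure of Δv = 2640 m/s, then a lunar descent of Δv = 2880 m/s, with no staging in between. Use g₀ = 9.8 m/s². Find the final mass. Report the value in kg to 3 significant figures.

v_e = Isp · g₀ = 1471 × 9.8 = 14415.8 m/s.
After the first burn: m = 1660 × exp(−2640/14415.8) = 1660 × 0.83266 = 1,382.22 kg.
After the second burn: m = 1,382.22 × exp(−2880/14415.8) = 1,382.22 × 0.81891 = 1,131.91 kg.

final mass ≈ 1130 kg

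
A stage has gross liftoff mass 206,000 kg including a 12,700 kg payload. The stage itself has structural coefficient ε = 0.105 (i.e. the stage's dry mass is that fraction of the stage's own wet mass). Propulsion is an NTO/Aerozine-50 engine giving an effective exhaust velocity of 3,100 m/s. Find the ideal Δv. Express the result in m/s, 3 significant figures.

Δv ≈ 5680 m/s

Stage wet mass = m₀ − payload = 206,000 − 12,700 = 193,300 kg.
Stage dry mass = ε × stage wet mass = 0.105 × 193,300 = 20,296.5 kg.
Burnout mass m_f = stage dry + payload = 20,296.5 + 12,700 = 32,996.5 kg.
By the Tsiolkovsky rocket equation, Δv = v_e · ln(206,000/32,996.5) = 3100.0 × ln(6.243) = 3100.0 × 1.8315 ≈ 5678 m/s.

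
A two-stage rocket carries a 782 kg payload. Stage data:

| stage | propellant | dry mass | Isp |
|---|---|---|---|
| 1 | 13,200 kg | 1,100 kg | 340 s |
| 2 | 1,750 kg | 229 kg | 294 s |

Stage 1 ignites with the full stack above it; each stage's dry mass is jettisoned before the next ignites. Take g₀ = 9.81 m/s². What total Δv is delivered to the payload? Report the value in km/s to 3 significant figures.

Ignition mass of stage 1 = 13,200+1,100 + 1,750+229 + 782 = 17,061 kg.
Stage 1: m₀ = 17,061 kg, m_f = 17,061 − 13,200 = 3,861 kg; Δv = 340×9.81×ln(4.419) = 3335.4×1.4859 ≈ 4956 m/s.
Stage 2: m₀ = 2,761 kg, m_f = 2,761 − 1,750 = 1,011 kg; Δv = 294×9.81×ln(2.731) = 2884.1×1.0047 ≈ 2898 m/s.
Total Δv = 4956 + 2898 = 7854 m/s.

Δv ≈ 7.85 km/s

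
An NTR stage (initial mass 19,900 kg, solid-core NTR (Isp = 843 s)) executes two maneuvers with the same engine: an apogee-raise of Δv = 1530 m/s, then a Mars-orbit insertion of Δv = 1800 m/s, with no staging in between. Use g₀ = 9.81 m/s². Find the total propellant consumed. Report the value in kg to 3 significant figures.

total propellant consumed ≈ 6600 kg

v_e = Isp · g₀ = 843 × 9.81 = 8269.8 m/s.
After the first burn: m = 19900 × exp(−1530/8269.8) = 19900 × 0.83110 = 16,538.9 kg.
After the second burn: m = 16,538.9 × exp(−1800/8269.8) = 16,538.9 × 0.80440 = 13,303.9 kg.
Total propellant = m₀ − m_final = 19900 − 13,303.9 = 6,596.1 kg.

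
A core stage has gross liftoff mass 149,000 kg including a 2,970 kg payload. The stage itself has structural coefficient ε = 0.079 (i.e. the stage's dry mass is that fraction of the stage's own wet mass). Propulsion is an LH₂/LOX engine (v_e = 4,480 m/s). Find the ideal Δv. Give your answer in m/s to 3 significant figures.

Δv ≈ 10400 m/s

Stage wet mass = m₀ − payload = 149,000 − 2,970 = 146,030 kg.
Stage dry mass = ε × stage wet mass = 0.079 × 146,030 = 11,536.4 kg.
Burnout mass m_f = stage dry + payload = 11,536.4 + 2,970 = 14,506.4 kg.
From the ideal rocket equation, Δv = v_e · ln(149,000/14,506.4) = 4480.0 × ln(10.27) = 4480.0 × 2.3294 ≈ 10436 m/s.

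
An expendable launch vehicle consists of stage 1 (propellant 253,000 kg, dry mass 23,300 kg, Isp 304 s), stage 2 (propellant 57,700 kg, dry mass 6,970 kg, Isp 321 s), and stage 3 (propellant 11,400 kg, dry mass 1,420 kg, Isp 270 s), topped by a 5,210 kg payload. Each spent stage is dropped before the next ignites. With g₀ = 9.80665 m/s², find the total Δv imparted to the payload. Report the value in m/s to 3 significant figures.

Δv ≈ 10100 m/s

Ignition mass of stage 1 = 253,000+23,300 + 57,700+6,970 + 11,400+1,420 + 5,210 = 359,000 kg.
Stage 1: m₀ = 359,000 kg, m_f = 359,000 − 253,000 = 106,000 kg; Δv = 304×9.80665×ln(3.387) = 2981.2×1.2199 ≈ 3637 m/s.
Stage 2: m₀ = 82,700 kg, m_f = 82,700 − 57,700 = 25,000 kg; Δv = 321×9.80665×ln(3.308) = 3147.9×1.1963 ≈ 3766 m/s.
Stage 3: m₀ = 18,030 kg, m_f = 18,030 − 11,400 = 6,630 kg; Δv = 270×9.80665×ln(2.719) = 2647.8×1.0004 ≈ 2649 m/s.
Total Δv = 3637 + 3766 + 2649 = 10052 m/s.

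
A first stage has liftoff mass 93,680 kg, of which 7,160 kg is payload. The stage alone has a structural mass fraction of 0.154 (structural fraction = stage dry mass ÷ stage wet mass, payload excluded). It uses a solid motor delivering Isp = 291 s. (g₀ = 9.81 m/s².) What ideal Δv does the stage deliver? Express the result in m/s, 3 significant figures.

Δv ≈ 4340 m/s

Stage wet mass = m₀ − payload = 93,680 − 7,160 = 86,520 kg.
Stage dry mass = ε × stage wet mass = 0.154 × 86,520 = 13,324.1 kg.
Burnout mass m_f = stage dry + payload = 13,324.1 + 7,160 = 20,484.1 kg.
v_e = Isp · g₀ = 291 × 9.81 = 2854.7 m/s.
Δv = v_e · ln(93,680/20,484.1) = 2854.7 × ln(4.573) = 2854.7 × 1.5202 ≈ 4340 m/s.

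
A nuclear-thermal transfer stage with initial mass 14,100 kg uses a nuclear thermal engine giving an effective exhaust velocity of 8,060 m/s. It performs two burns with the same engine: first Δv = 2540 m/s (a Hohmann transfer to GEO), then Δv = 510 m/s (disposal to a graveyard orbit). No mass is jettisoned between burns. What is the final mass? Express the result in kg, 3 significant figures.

After the first burn: m = 14100 × exp(−2540/8060.0) = 14100 × 0.72969 = 10,288.6 kg.
After the second burn: m = 10,288.6 × exp(−510/8060.0) = 10,288.6 × 0.93868 = 9,657.7 kg.

final mass ≈ 9660 kg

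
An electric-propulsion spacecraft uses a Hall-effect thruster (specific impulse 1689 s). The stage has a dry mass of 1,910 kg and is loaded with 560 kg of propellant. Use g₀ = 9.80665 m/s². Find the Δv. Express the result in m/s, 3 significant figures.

Δv ≈ 4260 m/s

v_e = Isp · g₀ = 1689 × 9.80665 = 16563.4 m/s.
m₀ = m_dry + m_prop = 1,910 + 560 = 2,470 kg.
From the ideal rocket equation, Δv = v_e · ln(m₀/m_f) = 16563.4 × ln(1.293) = 16563.4 × 0.2571 ≈ 4258.7 m/s.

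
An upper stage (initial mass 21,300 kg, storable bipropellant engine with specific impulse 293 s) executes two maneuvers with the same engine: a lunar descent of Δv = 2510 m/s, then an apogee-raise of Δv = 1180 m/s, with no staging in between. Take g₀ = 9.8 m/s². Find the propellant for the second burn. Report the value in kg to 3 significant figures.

v_e = Isp · g₀ = 293 × 9.8 = 2871.4 m/s.
After the first burn: m = 21300 × exp(−2510/2871.4) = 21300 × 0.41722 = 8,886.79 kg.
After the second burn: m = 8,886.79 × exp(−1180/2871.4) = 8,886.79 × 0.66302 = 5,892.12 kg.
Second-burn propellant = 8,886.79 − 5,892.12 = 2,994.67 kg.

propellant for the second burn ≈ 2990 kg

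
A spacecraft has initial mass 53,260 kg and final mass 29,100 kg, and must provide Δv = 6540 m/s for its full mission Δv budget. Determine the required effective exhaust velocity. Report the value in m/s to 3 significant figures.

ln(m₀/m_f) = ln(53260/29100) = ln(1.83) = 0.6044.
From the ideal rocket equation, v_e = Δv / ln(m₀/m_f) = 6540 / 0.6044 = 10819.8 m/s.

v_e ≈ 10800 m/s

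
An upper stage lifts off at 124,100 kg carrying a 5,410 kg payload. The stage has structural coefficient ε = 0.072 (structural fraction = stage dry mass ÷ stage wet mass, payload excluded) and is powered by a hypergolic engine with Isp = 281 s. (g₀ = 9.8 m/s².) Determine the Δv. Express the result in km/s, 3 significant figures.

Stage wet mass = m₀ − payload = 124,100 − 5,410 = 118,690 kg.
Stage dry mass = ε × stage wet mass = 0.072 × 118,690 = 8,545.68 kg.
Burnout mass m_f = stage dry + payload = 8,545.68 + 5,410 = 13,955.68 kg.
v_e = Isp · g₀ = 281 × 9.8 = 2753.8 m/s.
Δv = v_e · ln(124,100/13,955.68) = 2753.8 × ln(8.892) = 2753.8 × 2.1852 ≈ 6018 m/s.

Δv ≈ 6.02 km/s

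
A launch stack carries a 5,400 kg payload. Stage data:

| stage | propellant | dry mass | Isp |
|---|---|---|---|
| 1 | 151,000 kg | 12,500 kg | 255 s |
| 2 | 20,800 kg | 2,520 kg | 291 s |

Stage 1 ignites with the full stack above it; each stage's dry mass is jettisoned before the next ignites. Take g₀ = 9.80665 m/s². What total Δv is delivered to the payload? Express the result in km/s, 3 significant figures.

Ignition mass of stage 1 = 151,000+12,500 + 20,800+2,520 + 5,400 = 192,220 kg.
Stage 1: m₀ = 192,220 kg, m_f = 192,220 − 151,000 = 41,220 kg; Δv = 255×9.80665×ln(4.663) = 2500.7×1.5397 ≈ 3850 m/s.
Stage 2: m₀ = 28,720 kg, m_f = 28,720 − 20,800 = 7,920 kg; Δv = 291×9.80665×ln(3.626) = 2853.7×1.2882 ≈ 3676 m/s.
Total Δv = 3850 + 3676 = 7526 m/s.

Δv ≈ 7.53 km/s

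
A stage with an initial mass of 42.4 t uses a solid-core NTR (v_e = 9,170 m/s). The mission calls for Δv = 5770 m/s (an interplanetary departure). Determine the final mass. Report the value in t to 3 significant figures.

By the Tsiolkovsky rocket equation, m₀/m_f = exp(Δv / v_e) = exp(5770 / 9170.0) = exp(0.6292) = 1.8762.
m_f = m₀ / 1.8762 = 42.4 / 1.8762 = 22.5989 t.

final mass ≈ 22.6 t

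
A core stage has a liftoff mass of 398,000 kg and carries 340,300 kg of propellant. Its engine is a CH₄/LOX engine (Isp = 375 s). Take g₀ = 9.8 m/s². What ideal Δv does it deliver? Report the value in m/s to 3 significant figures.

v_e = Isp · g₀ = 375 × 9.8 = 3675.0 m/s.
m_f = m₀ − m_prop = 398,000 − 340,300 = 57,700 kg.
Δv = v_e · ln(m₀/m_f) = 3675.0 × ln(6.898) = 3675.0 × 1.9312 ≈ 7097.1 m/s.

Δv ≈ 7100 m/s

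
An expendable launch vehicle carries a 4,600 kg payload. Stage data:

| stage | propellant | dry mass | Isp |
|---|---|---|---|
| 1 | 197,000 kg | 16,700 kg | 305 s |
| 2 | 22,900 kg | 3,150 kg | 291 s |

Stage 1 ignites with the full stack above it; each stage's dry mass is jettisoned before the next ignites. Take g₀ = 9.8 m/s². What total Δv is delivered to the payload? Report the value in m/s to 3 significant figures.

Δv ≈ 8830 m/s

Ignition mass of stage 1 = 197,000+16,700 + 22,900+3,150 + 4,600 = 244,350 kg.
Stage 1: m₀ = 244,350 kg, m_f = 244,350 − 197,000 = 47,350 kg; Δv = 305×9.8×ln(5.161) = 2989.0×1.6410 ≈ 4905 m/s.
Stage 2: m₀ = 30,650 kg, m_f = 30,650 − 22,900 = 7,750 kg; Δv = 291×9.8×ln(3.955) = 2851.8×1.3749 ≈ 3921 m/s.
Total Δv = 4905 + 3921 = 8826 m/s.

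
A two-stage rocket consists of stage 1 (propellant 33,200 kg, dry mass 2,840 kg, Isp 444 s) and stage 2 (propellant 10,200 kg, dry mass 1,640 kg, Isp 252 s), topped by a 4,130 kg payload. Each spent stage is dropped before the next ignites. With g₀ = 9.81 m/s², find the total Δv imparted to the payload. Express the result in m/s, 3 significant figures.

Δv ≈ 6950 m/s

Ignition mass of stage 1 = 33,200+2,840 + 10,200+1,640 + 4,130 = 52,010 kg.
Stage 1: m₀ = 52,010 kg, m_f = 52,010 − 33,200 = 18,810 kg; Δv = 444×9.81×ln(2.765) = 4355.6×1.0170 ≈ 4430 m/s.
Stage 2: m₀ = 15,970 kg, m_f = 15,970 − 10,200 = 5,770 kg; Δv = 252×9.81×ln(2.768) = 2472.1×1.0180 ≈ 2517 m/s.
Total Δv = 4430 + 2517 = 6947 m/s.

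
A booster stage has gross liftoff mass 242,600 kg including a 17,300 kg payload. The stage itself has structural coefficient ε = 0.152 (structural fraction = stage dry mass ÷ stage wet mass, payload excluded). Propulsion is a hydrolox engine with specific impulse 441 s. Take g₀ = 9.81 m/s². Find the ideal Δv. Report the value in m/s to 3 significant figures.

Stage wet mass = m₀ − payload = 242,600 − 17,300 = 225,300 kg.
Stage dry mass = ε × stage wet mass = 0.152 × 225,300 = 34,245.6 kg.
Burnout mass m_f = stage dry + payload = 34,245.6 + 17,300 = 51,545.6 kg.
v_e = Isp · g₀ = 441 × 9.81 = 4326.2 m/s.
Δv = v_e · ln(242,600/51,545.6) = 4326.2 × ln(4.707) = 4326.2 × 1.5489 ≈ 6701 m/s.

Δv ≈ 6700 m/s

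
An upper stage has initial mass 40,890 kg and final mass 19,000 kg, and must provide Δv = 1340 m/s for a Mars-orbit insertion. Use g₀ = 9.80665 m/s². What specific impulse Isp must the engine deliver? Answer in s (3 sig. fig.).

ln(m₀/m_f) = ln(40890/19000) = ln(2.152) = 0.7664.
v_e = Δv / ln(m₀/m_f) = 1340 / 0.7664 = 1748.3 m/s.
Isp = v_e / g₀ = 1748.3 / 9.80665 = 178.3 s.

Isp ≈ 178 s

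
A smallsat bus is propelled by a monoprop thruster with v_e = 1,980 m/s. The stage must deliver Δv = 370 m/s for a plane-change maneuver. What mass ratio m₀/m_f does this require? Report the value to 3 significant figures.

mass ratio ≈ 1.21

Using Δv = v_e ln(m₀/m_f): m₀/m_f = exp(Δv / v_e) = exp(370 / 1980.0) = exp(0.1869) = 1.2055.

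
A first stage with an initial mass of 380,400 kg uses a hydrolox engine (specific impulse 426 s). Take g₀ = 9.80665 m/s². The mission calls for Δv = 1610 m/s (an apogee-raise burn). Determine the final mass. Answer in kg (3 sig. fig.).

final mass ≈ 259000 kg

v_e = Isp · g₀ = 426 × 9.80665 = 4177.6 m/s.
m₀/m_f = exp(Δv / v_e) = exp(1610 / 4177.6) = exp(0.3854) = 1.4702.
m_f = m₀ / 1.4702 = 380,400 / 1.4702 = 258,740 kg.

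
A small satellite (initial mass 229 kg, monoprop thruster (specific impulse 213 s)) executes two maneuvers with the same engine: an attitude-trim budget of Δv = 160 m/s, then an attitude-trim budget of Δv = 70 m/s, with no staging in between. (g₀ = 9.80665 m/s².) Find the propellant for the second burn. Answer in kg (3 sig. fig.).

v_e = Isp · g₀ = 213 × 9.80665 = 2088.8 m/s.
After the first burn: m = 229 × exp(−160/2088.8) = 229 × 0.92626 = 212.114 kg.
After the second burn: m = 212.114 × exp(−70/2088.8) = 212.114 × 0.96704 = 205.123 kg.
Second-burn propellant = 212.114 − 205.123 = 6.991 kg.

propellant for the second burn ≈ 6.99 kg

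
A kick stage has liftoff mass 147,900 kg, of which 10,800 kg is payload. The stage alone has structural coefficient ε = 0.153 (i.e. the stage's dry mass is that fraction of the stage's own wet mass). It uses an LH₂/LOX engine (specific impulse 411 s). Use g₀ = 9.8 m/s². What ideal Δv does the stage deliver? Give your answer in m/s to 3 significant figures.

Δv ≈ 6190 m/s

Stage wet mass = m₀ − payload = 147,900 − 10,800 = 137,100 kg.
Stage dry mass = ε × stage wet mass = 0.153 × 137,100 = 20,976.3 kg.
Burnout mass m_f = stage dry + payload = 20,976.3 + 10,800 = 31,776.3 kg.
v_e = Isp · g₀ = 411 × 9.8 = 4027.8 m/s.
From the ideal rocket equation, Δv = v_e · ln(147,900/31,776.3) = 4027.8 × ln(4.654) = 4027.8 × 1.5378 ≈ 6194 m/s.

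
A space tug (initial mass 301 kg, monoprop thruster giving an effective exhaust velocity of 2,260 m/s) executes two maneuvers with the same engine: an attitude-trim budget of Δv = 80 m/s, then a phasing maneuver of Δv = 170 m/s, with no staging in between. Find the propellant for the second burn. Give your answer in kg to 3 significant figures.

propellant for the second burn ≈ 21.1 kg

After the first burn: m = 301 × exp(−80/2260.0) = 301 × 0.96522 = 290.531 kg.
After the second burn: m = 290.531 × exp(−170/2260.0) = 290.531 × 0.92754 = 269.479 kg.
Second-burn propellant = 290.531 − 269.479 = 21.052 kg.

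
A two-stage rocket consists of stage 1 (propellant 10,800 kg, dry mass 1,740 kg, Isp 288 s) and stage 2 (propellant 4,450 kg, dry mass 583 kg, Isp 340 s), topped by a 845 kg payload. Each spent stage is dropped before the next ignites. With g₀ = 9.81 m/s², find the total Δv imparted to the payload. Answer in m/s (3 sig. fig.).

Δv ≈ 7210 m/s

Ignition mass of stage 1 = 10,800+1,740 + 4,450+583 + 845 = 18,418 kg.
Stage 1: m₀ = 18,418 kg, m_f = 18,418 − 10,800 = 7,618 kg; Δv = 288×9.81×ln(2.418) = 2825.3×0.8828 ≈ 2494 m/s.
Stage 2: m₀ = 5,878 kg, m_f = 5,878 − 4,450 = 1,428 kg; Δv = 340×9.81×ln(4.116) = 3335.4×1.4149 ≈ 4719 m/s.
Total Δv = 2494 + 4719 = 7213 m/s.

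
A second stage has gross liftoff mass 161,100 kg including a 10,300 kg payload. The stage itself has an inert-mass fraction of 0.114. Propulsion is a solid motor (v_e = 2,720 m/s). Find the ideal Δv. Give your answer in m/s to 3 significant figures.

Stage wet mass = m₀ − payload = 161,100 − 10,300 = 150,800 kg.
Stage dry mass = ε × stage wet mass = 0.114 × 150,800 = 17,191.2 kg.
Burnout mass m_f = stage dry + payload = 17,191.2 + 10,300 = 27,491.2 kg.
From the ideal rocket equation, Δv = v_e · ln(161,100/27,491.2) = 2720.0 × ln(5.86) = 2720.0 × 1.7682 ≈ 4809 m/s.

Δv ≈ 4810 m/s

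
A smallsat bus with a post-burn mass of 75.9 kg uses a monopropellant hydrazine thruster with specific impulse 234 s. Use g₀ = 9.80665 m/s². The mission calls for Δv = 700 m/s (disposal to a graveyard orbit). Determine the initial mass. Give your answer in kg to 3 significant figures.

v_e = Isp · g₀ = 234 × 9.80665 = 2294.8 m/s.
m₀/m_f = exp(Δv / v_e) = exp(700 / 2294.8) = exp(0.3050) = 1.3567.
m₀ = m_f × 1.3567 = 75.9 × 1.3567 = 102.974 kg.

initial mass ≈ 103 kg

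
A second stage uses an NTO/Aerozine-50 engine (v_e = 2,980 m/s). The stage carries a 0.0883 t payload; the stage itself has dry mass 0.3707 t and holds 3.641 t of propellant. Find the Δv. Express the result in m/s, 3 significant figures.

m₀ = payload + dry + propellant = 0.0883 + 0.3707 + 3.641 = 4.1 t.
m_f = payload + dry = 0.0883 + 0.3707 = 0.459 t.
Rocket equation: Δv = v_e · ln(m₀/m_f) = 2980.0 × ln(8.932) = 2980.0 × 2.1897 ≈ 6525.3 m/s.

Δv ≈ 6530 m/s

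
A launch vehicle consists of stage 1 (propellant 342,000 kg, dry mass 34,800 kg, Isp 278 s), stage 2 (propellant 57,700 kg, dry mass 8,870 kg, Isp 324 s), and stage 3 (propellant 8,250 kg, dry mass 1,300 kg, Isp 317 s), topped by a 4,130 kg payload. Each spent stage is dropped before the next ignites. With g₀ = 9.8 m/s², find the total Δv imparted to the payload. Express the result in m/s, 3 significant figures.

Ignition mass of stage 1 = 342,000+34,800 + 57,700+8,870 + 8,250+1,300 + 4,130 = 457,050 kg.
Stage 1: m₀ = 457,050 kg, m_f = 457,050 − 342,000 = 115,050 kg; Δv = 278×9.8×ln(3.973) = 2724.4×1.3794 ≈ 3758 m/s.
Stage 2: m₀ = 80,250 kg, m_f = 80,250 − 57,700 = 22,550 kg; Δv = 324×9.8×ln(3.559) = 3175.2×1.2694 ≈ 4031 m/s.
Stage 3: m₀ = 13,680 kg, m_f = 13,680 − 8,250 = 5,430 kg; Δv = 317×9.8×ln(2.519) = 3106.6×0.9240 ≈ 2870 m/s.
Total Δv = 3758 + 4031 + 2870 = 10659 m/s.

Δv ≈ 10700 m/s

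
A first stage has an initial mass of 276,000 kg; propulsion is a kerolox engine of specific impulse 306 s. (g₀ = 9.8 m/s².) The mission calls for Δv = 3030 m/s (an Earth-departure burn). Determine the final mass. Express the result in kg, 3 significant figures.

v_e = Isp · g₀ = 306 × 9.8 = 2998.8 m/s.
From the ideal rocket equation, m₀/m_f = exp(Δv / v_e) = exp(3030 / 2998.8) = exp(1.0104) = 2.7467.
m_f = m₀ / 2.7467 = 276,000 / 2.7467 = 100,484 kg.

final mass ≈ 100000 kg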